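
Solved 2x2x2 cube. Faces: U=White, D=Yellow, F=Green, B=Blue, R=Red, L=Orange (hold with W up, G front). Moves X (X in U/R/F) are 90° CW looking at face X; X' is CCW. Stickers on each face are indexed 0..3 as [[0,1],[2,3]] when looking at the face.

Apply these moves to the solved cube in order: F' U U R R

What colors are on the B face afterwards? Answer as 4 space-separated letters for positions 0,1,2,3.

After move 1 (F'): F=GGGG U=WWRR R=YRYR D=OOYY L=OWOW
After move 2 (U): U=RWRW F=YRGG R=BBYR B=OWBB L=GGOW
After move 3 (U): U=RRWW F=BBGG R=OWYR B=GGBB L=YROW
After move 4 (R): R=YORW U=RBWG F=BOGY D=OBYG B=WGRB
After move 5 (R): R=RYWO U=ROWY F=BBGG D=ORYW B=GGBB
Query: B face = GGBB

Answer: G G B B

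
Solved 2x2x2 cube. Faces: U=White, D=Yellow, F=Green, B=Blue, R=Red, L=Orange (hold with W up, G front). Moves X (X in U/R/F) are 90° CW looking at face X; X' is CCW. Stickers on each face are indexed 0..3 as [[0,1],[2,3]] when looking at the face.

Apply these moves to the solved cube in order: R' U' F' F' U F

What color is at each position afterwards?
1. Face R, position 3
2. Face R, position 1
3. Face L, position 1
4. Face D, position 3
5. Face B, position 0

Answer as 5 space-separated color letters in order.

After move 1 (R'): R=RRRR U=WBWB F=GWGW D=YGYG B=YBYB
After move 2 (U'): U=BBWW F=OOGW R=GWRR B=RRYB L=YBOO
After move 3 (F'): F=OWOG U=BBGR R=GWYR D=BOYG L=YWOW
After move 4 (F'): F=WGOO U=BBGY R=OWBR D=WWYG L=YROG
After move 5 (U): U=GBYB F=OWOO R=RRBR B=YRYB L=WGOG
After move 6 (F): F=OOOW U=GBGG R=YRBR D=BRYG L=WWOW
Query 1: R[3] = R
Query 2: R[1] = R
Query 3: L[1] = W
Query 4: D[3] = G
Query 5: B[0] = Y

Answer: R R W G Y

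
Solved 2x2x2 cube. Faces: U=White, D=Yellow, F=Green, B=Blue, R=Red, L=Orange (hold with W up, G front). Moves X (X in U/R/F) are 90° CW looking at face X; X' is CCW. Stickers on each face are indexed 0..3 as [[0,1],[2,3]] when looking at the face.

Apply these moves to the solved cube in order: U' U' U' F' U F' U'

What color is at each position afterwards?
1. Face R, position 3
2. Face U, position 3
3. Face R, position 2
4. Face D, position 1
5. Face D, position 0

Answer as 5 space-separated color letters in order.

Answer: R O G W G

Derivation:
After move 1 (U'): U=WWWW F=OOGG R=GGRR B=RRBB L=BBOO
After move 2 (U'): U=WWWW F=BBGG R=OORR B=GGBB L=RROO
After move 3 (U'): U=WWWW F=RRGG R=BBRR B=OOBB L=GGOO
After move 4 (F'): F=RGRG U=WWBR R=YBYR D=GOYY L=GWOW
After move 5 (U): U=BWRW F=YBRG R=OOYR B=GWBB L=RGOW
After move 6 (F'): F=BGYR U=BWOY R=OOGR D=GWYY L=RWOR
After move 7 (U'): U=WYBO F=RWYR R=BGGR B=OOBB L=GWOR
Query 1: R[3] = R
Query 2: U[3] = O
Query 3: R[2] = G
Query 4: D[1] = W
Query 5: D[0] = G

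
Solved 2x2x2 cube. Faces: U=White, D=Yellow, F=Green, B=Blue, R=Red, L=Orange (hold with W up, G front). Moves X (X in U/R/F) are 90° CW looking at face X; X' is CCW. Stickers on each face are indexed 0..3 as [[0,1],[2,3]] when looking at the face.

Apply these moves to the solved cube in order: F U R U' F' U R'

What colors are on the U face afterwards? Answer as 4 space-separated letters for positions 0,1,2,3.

After move 1 (F): F=GGGG U=WWOO R=WRWR D=RRYY L=OYOY
After move 2 (U): U=OWOW F=WRGG R=BBWR B=OYBB L=GGOY
After move 3 (R): R=WBRB U=OROG F=WRGY D=RBYO B=WYWB
After move 4 (U'): U=RGOO F=GGGY R=WRRB B=WBWB L=WYOY
After move 5 (F'): F=GYGG U=RGWR R=BRRB D=YYYO L=WOOO
After move 6 (U): U=WRRG F=BRGG R=WBRB B=WOWB L=GYOO
After move 7 (R'): R=BBWR U=WWRW F=BRGG D=YRYG B=OOYB
Query: U face = WWRW

Answer: W W R W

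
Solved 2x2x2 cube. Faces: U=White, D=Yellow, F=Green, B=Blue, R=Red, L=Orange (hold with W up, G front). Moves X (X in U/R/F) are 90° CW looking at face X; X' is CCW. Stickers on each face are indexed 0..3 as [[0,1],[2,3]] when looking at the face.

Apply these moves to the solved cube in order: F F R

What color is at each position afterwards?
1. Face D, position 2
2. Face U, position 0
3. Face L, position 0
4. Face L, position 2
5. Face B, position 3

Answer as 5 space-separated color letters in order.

After move 1 (F): F=GGGG U=WWOO R=WRWR D=RRYY L=OYOY
After move 2 (F): F=GGGG U=WWYY R=OROR D=WWYY L=OROR
After move 3 (R): R=OORR U=WGYG F=GWGY D=WBYB B=YBWB
Query 1: D[2] = Y
Query 2: U[0] = W
Query 3: L[0] = O
Query 4: L[2] = O
Query 5: B[3] = B

Answer: Y W O O B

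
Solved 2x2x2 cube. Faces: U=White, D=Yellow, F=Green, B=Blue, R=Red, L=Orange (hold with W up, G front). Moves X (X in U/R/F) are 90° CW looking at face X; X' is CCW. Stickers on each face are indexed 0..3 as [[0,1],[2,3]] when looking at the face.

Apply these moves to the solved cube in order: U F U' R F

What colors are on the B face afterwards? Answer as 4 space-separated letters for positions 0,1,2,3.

Answer: O B G B

Derivation:
After move 1 (U): U=WWWW F=RRGG R=BBRR B=OOBB L=GGOO
After move 2 (F): F=GRGR U=WWOG R=WBWR D=RBYY L=GYOY
After move 3 (U'): U=WGWO F=GYGR R=GRWR B=WBBB L=OOOY
After move 4 (R): R=WGRR U=WYWR F=GBGY D=RBYW B=OBGB
After move 5 (F): F=GGYB U=WYYO R=WGRR D=RWYW L=OROB
Query: B face = OBGB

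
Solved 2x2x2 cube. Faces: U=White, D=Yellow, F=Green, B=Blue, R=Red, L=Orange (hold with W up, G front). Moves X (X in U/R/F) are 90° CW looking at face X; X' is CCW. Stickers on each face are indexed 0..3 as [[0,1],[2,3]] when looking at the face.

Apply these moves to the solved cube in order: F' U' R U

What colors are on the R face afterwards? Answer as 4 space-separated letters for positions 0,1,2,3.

After move 1 (F'): F=GGGG U=WWRR R=YRYR D=OOYY L=OWOW
After move 2 (U'): U=WRWR F=OWGG R=GGYR B=YRBB L=BBOW
After move 3 (R): R=YGRG U=WWWG F=OOGY D=OBYY B=RRRB
After move 4 (U): U=WWGW F=YGGY R=RRRG B=BBRB L=OOOW
Query: R face = RRRG

Answer: R R R G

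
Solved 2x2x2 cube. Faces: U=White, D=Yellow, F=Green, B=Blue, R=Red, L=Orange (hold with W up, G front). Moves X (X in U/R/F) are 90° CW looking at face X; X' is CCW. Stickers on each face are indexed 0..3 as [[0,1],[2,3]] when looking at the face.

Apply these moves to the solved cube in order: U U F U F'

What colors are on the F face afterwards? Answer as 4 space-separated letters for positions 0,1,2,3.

Answer: O B W G

Derivation:
After move 1 (U): U=WWWW F=RRGG R=BBRR B=OOBB L=GGOO
After move 2 (U): U=WWWW F=BBGG R=OORR B=GGBB L=RROO
After move 3 (F): F=GBGB U=WWOR R=WOWR D=ROYY L=RYOY
After move 4 (U): U=OWRW F=WOGB R=GGWR B=RYBB L=GBOY
After move 5 (F'): F=OBWG U=OWGW R=OGRR D=BYYY L=GWOR
Query: F face = OBWG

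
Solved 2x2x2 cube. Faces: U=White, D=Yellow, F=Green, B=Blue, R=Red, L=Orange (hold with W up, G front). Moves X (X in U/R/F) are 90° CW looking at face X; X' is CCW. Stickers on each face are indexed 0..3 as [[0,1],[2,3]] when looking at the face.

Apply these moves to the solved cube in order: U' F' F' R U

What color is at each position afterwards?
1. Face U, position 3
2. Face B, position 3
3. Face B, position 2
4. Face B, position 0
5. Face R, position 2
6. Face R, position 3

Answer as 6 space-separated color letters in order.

After move 1 (U'): U=WWWW F=OOGG R=GGRR B=RRBB L=BBOO
After move 2 (F'): F=OGOG U=WWGR R=YGYR D=BOYY L=BWOW
After move 3 (F'): F=GGOO U=WWYY R=OGBR D=WWYY L=BROG
After move 4 (R): R=BORG U=WGYO F=GWOY D=WBYR B=YRWB
After move 5 (U): U=YWOG F=BOOY R=YRRG B=BRWB L=GWOG
Query 1: U[3] = G
Query 2: B[3] = B
Query 3: B[2] = W
Query 4: B[0] = B
Query 5: R[2] = R
Query 6: R[3] = G

Answer: G B W B R G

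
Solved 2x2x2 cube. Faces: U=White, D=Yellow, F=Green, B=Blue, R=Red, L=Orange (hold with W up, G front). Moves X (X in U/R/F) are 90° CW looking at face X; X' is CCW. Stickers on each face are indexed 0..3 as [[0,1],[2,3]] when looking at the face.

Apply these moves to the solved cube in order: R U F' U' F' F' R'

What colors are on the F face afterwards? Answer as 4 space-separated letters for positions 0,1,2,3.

After move 1 (R): R=RRRR U=WGWG F=GYGY D=YBYB B=WBWB
After move 2 (U): U=WWGG F=RRGY R=WBRR B=OOWB L=GYOO
After move 3 (F'): F=RYRG U=WWWR R=BBYR D=YOYB L=GGOG
After move 4 (U'): U=WRWW F=GGRG R=RYYR B=BBWB L=OOOG
After move 5 (F'): F=GGGR U=WRRY R=OYYR D=OGYB L=OWOW
After move 6 (F'): F=GRGG U=WROY R=GYOR D=WWYB L=OYOR
After move 7 (R'): R=YRGO U=WWOB F=GRGY D=WRYG B=BBWB
Query: F face = GRGY

Answer: G R G Y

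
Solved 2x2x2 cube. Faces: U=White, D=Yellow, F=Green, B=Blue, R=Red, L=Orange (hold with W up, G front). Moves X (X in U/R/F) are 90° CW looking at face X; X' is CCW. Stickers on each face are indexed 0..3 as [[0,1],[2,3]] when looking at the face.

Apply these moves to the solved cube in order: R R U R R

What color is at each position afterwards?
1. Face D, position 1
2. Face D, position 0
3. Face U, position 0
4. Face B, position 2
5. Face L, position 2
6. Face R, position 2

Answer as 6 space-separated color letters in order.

After move 1 (R): R=RRRR U=WGWG F=GYGY D=YBYB B=WBWB
After move 2 (R): R=RRRR U=WYWY F=GBGB D=YWYW B=GBGB
After move 3 (U): U=WWYY F=RRGB R=GBRR B=OOGB L=GBOO
After move 4 (R): R=RGRB U=WRYB F=RWGW D=YGYO B=YOWB
After move 5 (R): R=RRBG U=WWYW F=RGGO D=YWYY B=BORB
Query 1: D[1] = W
Query 2: D[0] = Y
Query 3: U[0] = W
Query 4: B[2] = R
Query 5: L[2] = O
Query 6: R[2] = B

Answer: W Y W R O B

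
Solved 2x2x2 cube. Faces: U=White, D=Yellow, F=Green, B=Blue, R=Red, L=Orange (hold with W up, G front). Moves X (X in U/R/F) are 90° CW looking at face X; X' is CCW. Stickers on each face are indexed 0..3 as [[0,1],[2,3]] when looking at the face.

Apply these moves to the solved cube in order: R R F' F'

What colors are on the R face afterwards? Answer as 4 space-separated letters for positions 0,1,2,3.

After move 1 (R): R=RRRR U=WGWG F=GYGY D=YBYB B=WBWB
After move 2 (R): R=RRRR U=WYWY F=GBGB D=YWYW B=GBGB
After move 3 (F'): F=BBGG U=WYRR R=WRYR D=OOYW L=OYOW
After move 4 (F'): F=BGBG U=WYWY R=OROR D=YWYW L=OROR
Query: R face = OROR

Answer: O R O R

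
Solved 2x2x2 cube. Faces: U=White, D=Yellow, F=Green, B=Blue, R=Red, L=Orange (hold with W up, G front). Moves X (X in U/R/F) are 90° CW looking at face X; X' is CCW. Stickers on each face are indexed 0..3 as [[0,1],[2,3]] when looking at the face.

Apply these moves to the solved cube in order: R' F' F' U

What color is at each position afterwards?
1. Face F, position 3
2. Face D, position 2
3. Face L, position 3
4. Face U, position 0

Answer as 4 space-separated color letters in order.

After move 1 (R'): R=RRRR U=WBWB F=GWGW D=YGYG B=YBYB
After move 2 (F'): F=WWGG U=WBRR R=GRYR D=OOYG L=OBOW
After move 3 (F'): F=WGWG U=WBGY R=OROR D=BWYG L=OROR
After move 4 (U): U=GWYB F=ORWG R=YBOR B=ORYB L=WGOR
Query 1: F[3] = G
Query 2: D[2] = Y
Query 3: L[3] = R
Query 4: U[0] = G

Answer: G Y R G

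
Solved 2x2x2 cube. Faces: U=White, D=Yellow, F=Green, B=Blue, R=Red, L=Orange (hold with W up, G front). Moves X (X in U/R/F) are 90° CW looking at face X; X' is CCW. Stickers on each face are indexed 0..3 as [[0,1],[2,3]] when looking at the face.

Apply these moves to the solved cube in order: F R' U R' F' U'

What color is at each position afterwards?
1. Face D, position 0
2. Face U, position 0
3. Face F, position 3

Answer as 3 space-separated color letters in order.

Answer: W R G

Derivation:
After move 1 (F): F=GGGG U=WWOO R=WRWR D=RRYY L=OYOY
After move 2 (R'): R=RRWW U=WBOB F=GWGO D=RGYG B=YBRB
After move 3 (U): U=OWBB F=RRGO R=YBWW B=OYRB L=GWOY
After move 4 (R'): R=BWYW U=ORBO F=RWGB D=RRYO B=GYGB
After move 5 (F'): F=WBRG U=ORBY R=RWRW D=WYYO L=GOOB
After move 6 (U'): U=RYOB F=GORG R=WBRW B=RWGB L=GYOB
Query 1: D[0] = W
Query 2: U[0] = R
Query 3: F[3] = G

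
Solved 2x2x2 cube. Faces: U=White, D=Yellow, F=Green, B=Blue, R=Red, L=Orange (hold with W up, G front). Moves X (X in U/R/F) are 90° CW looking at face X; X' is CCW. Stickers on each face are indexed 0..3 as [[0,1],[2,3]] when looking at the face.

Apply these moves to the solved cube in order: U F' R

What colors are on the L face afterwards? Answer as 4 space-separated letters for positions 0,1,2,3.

After move 1 (U): U=WWWW F=RRGG R=BBRR B=OOBB L=GGOO
After move 2 (F'): F=RGRG U=WWBR R=YBYR D=GOYY L=GWOW
After move 3 (R): R=YYRB U=WGBG F=RORY D=GBYO B=ROWB
Query: L face = GWOW

Answer: G W O W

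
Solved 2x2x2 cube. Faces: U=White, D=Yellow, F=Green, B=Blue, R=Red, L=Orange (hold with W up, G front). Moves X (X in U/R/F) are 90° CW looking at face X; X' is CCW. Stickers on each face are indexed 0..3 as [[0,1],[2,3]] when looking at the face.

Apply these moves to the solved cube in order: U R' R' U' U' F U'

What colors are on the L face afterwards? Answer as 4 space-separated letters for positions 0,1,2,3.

Answer: R B O W

Derivation:
After move 1 (U): U=WWWW F=RRGG R=BBRR B=OOBB L=GGOO
After move 2 (R'): R=BRBR U=WBWO F=RWGW D=YRYG B=YOYB
After move 3 (R'): R=RRBB U=WYWY F=RBGO D=YWYW B=GORB
After move 4 (U'): U=YYWW F=GGGO R=RBBB B=RRRB L=GOOO
After move 5 (U'): U=YWYW F=GOGO R=GGBB B=RBRB L=RROO
After move 6 (F): F=GGOO U=YWOR R=YGWB D=BGYW L=RYOW
After move 7 (U'): U=WRYO F=RYOO R=GGWB B=YGRB L=RBOW
Query: L face = RBOW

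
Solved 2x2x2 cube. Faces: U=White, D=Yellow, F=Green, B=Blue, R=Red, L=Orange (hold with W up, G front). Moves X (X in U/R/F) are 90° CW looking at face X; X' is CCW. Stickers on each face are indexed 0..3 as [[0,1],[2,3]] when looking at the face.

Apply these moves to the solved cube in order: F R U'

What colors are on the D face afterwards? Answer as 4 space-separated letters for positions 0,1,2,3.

After move 1 (F): F=GGGG U=WWOO R=WRWR D=RRYY L=OYOY
After move 2 (R): R=WWRR U=WGOG F=GRGY D=RBYB B=OBWB
After move 3 (U'): U=GGWO F=OYGY R=GRRR B=WWWB L=OBOY
Query: D face = RBYB

Answer: R B Y B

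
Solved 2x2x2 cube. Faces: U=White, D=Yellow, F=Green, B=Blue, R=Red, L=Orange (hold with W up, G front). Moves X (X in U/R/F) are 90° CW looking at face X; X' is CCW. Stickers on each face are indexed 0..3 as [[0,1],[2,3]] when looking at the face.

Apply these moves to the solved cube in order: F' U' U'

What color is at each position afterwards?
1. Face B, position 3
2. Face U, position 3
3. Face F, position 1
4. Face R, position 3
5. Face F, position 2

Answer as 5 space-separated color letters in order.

Answer: B W B R G

Derivation:
After move 1 (F'): F=GGGG U=WWRR R=YRYR D=OOYY L=OWOW
After move 2 (U'): U=WRWR F=OWGG R=GGYR B=YRBB L=BBOW
After move 3 (U'): U=RRWW F=BBGG R=OWYR B=GGBB L=YROW
Query 1: B[3] = B
Query 2: U[3] = W
Query 3: F[1] = B
Query 4: R[3] = R
Query 5: F[2] = G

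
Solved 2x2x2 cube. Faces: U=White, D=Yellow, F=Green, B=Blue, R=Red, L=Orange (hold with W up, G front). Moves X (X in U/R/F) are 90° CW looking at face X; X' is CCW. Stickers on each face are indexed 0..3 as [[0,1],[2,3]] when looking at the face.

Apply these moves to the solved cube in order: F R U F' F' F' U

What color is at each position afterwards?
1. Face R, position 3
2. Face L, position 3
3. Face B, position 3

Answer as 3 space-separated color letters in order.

After move 1 (F): F=GGGG U=WWOO R=WRWR D=RRYY L=OYOY
After move 2 (R): R=WWRR U=WGOG F=GRGY D=RBYB B=OBWB
After move 3 (U): U=OWGG F=WWGY R=OBRR B=OYWB L=GROY
After move 4 (F'): F=WYWG U=OWOR R=BBRR D=RYYB L=GGOG
After move 5 (F'): F=YGWW U=OWBR R=YBRR D=GGYB L=GROO
After move 6 (F'): F=GWYW U=OWYR R=GBGR D=ROYB L=GROB
After move 7 (U): U=YORW F=GBYW R=OYGR B=GRWB L=GWOB
Query 1: R[3] = R
Query 2: L[3] = B
Query 3: B[3] = B

Answer: R B B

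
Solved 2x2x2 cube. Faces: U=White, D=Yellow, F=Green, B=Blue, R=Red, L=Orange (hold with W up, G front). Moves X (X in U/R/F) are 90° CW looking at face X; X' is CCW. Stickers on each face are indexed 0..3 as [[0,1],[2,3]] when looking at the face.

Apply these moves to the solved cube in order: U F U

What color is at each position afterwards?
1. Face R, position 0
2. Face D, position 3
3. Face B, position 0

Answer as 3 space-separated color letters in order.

Answer: O Y G

Derivation:
After move 1 (U): U=WWWW F=RRGG R=BBRR B=OOBB L=GGOO
After move 2 (F): F=GRGR U=WWOG R=WBWR D=RBYY L=GYOY
After move 3 (U): U=OWGW F=WBGR R=OOWR B=GYBB L=GROY
Query 1: R[0] = O
Query 2: D[3] = Y
Query 3: B[0] = G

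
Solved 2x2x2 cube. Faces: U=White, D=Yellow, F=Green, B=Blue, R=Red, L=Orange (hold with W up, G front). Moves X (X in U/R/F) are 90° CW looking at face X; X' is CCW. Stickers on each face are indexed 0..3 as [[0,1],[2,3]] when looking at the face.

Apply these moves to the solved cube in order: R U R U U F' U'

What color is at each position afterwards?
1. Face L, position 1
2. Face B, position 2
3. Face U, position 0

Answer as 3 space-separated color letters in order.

Answer: B W G

Derivation:
After move 1 (R): R=RRRR U=WGWG F=GYGY D=YBYB B=WBWB
After move 2 (U): U=WWGG F=RRGY R=WBRR B=OOWB L=GYOO
After move 3 (R): R=RWRB U=WRGY F=RBGB D=YWYO B=GOWB
After move 4 (U): U=GWYR F=RWGB R=GORB B=GYWB L=RBOO
After move 5 (U): U=YGRW F=GOGB R=GYRB B=RBWB L=RWOO
After move 6 (F'): F=OBGG U=YGGR R=WYYB D=WOYO L=RWOR
After move 7 (U'): U=GRYG F=RWGG R=OBYB B=WYWB L=RBOR
Query 1: L[1] = B
Query 2: B[2] = W
Query 3: U[0] = G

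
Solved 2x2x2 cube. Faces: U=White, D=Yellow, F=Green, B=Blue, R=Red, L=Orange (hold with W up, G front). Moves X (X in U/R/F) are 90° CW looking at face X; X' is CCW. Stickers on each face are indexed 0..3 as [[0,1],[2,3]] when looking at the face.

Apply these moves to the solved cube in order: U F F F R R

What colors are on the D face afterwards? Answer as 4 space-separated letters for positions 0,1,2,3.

After move 1 (U): U=WWWW F=RRGG R=BBRR B=OOBB L=GGOO
After move 2 (F): F=GRGR U=WWOG R=WBWR D=RBYY L=GYOY
After move 3 (F): F=GGRR U=WWYY R=OBGR D=WWYY L=GROB
After move 4 (F): F=RGRG U=WWBR R=YBYR D=GOYY L=GWOW
After move 5 (R): R=YYRB U=WGBG F=RORY D=GBYO B=ROWB
After move 6 (R): R=RYBY U=WOBY F=RBRO D=GWYR B=GOGB
Query: D face = GWYR

Answer: G W Y R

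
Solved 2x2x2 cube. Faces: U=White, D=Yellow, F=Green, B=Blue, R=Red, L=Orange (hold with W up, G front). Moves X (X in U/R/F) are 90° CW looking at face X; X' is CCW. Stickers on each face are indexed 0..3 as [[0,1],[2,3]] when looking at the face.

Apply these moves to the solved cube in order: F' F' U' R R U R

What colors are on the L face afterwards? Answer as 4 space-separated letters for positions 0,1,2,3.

After move 1 (F'): F=GGGG U=WWRR R=YRYR D=OOYY L=OWOW
After move 2 (F'): F=GGGG U=WWYY R=OROR D=WWYY L=OROR
After move 3 (U'): U=WYWY F=ORGG R=GGOR B=ORBB L=BBOR
After move 4 (R): R=OGRG U=WRWG F=OWGY D=WBYO B=YRYB
After move 5 (R): R=ROGG U=WWWY F=OBGO D=WYYY B=GRRB
After move 6 (U): U=WWYW F=ROGO R=GRGG B=BBRB L=OBOR
After move 7 (R): R=GGGR U=WOYO F=RYGY D=WRYB B=WBWB
Query: L face = OBOR

Answer: O B O R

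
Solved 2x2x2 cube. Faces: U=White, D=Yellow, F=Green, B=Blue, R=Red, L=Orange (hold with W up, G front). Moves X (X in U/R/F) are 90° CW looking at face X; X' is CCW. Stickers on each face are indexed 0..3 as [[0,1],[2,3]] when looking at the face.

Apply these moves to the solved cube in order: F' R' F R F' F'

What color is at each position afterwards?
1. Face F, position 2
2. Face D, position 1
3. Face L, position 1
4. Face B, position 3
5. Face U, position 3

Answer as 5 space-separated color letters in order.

Answer: R W Y B Y

Derivation:
After move 1 (F'): F=GGGG U=WWRR R=YRYR D=OOYY L=OWOW
After move 2 (R'): R=RRYY U=WBRB F=GWGR D=OGYG B=YBOB
After move 3 (F): F=GGRW U=WBWW R=RRBY D=YRYG L=OOOG
After move 4 (R): R=BRYR U=WGWW F=GRRG D=YOYY B=WBBB
After move 5 (F'): F=RGGR U=WGBY R=ORYR D=OGYY L=OWOW
After move 6 (F'): F=GRRG U=WGOY R=GROR D=WWYY L=OYOB
Query 1: F[2] = R
Query 2: D[1] = W
Query 3: L[1] = Y
Query 4: B[3] = B
Query 5: U[3] = Y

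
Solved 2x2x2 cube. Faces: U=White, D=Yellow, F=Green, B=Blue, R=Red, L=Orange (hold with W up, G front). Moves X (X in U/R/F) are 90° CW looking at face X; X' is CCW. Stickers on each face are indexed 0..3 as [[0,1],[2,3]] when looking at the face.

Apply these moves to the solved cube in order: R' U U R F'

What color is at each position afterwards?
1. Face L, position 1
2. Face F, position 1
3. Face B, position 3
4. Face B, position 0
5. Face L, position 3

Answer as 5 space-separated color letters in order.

Answer: W G B W B

Derivation:
After move 1 (R'): R=RRRR U=WBWB F=GWGW D=YGYG B=YBYB
After move 2 (U): U=WWBB F=RRGW R=YBRR B=OOYB L=GWOO
After move 3 (U): U=BWBW F=YBGW R=OORR B=GWYB L=RROO
After move 4 (R): R=RORO U=BBBW F=YGGG D=YYYG B=WWWB
After move 5 (F'): F=GGYG U=BBRR R=YOYO D=ROYG L=RWOB
Query 1: L[1] = W
Query 2: F[1] = G
Query 3: B[3] = B
Query 4: B[0] = W
Query 5: L[3] = B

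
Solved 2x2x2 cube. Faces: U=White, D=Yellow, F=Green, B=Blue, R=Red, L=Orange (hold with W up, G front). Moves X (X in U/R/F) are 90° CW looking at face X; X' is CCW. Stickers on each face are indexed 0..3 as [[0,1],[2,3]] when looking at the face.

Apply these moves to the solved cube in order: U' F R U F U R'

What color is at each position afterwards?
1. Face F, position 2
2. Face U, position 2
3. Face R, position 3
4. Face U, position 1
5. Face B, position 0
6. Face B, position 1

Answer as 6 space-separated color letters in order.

After move 1 (U'): U=WWWW F=OOGG R=GGRR B=RRBB L=BBOO
After move 2 (F): F=GOGO U=WWOB R=WGWR D=RGYY L=BYOY
After move 3 (R): R=WWRG U=WOOO F=GGGY D=RBYR B=BRWB
After move 4 (U): U=OWOO F=WWGY R=BRRG B=BYWB L=GGOY
After move 5 (F): F=GWYW U=OWYG R=OROG D=RBYR L=GROB
After move 6 (U): U=YOGW F=ORYW R=BYOG B=GRWB L=GWOB
After move 7 (R'): R=YGBO U=YWGG F=OOYW D=RRYW B=RRBB
Query 1: F[2] = Y
Query 2: U[2] = G
Query 3: R[3] = O
Query 4: U[1] = W
Query 5: B[0] = R
Query 6: B[1] = R

Answer: Y G O W R R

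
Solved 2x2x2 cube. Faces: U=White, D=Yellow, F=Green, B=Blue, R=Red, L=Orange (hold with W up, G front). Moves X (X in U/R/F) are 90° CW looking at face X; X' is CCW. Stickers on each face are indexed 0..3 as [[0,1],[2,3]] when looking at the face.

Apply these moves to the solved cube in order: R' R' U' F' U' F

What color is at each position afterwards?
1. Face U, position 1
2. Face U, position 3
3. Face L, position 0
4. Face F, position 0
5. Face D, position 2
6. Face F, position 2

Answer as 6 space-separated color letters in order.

After move 1 (R'): R=RRRR U=WBWB F=GWGW D=YGYG B=YBYB
After move 2 (R'): R=RRRR U=WYWY F=GBGB D=YWYW B=GBGB
After move 3 (U'): U=YYWW F=OOGB R=GBRR B=RRGB L=GBOO
After move 4 (F'): F=OBOG U=YYGR R=WBYR D=BOYW L=GWOW
After move 5 (U'): U=YRYG F=GWOG R=OBYR B=WBGB L=RROW
After move 6 (F): F=OGGW U=YRWR R=YBGR D=YOYW L=RBOO
Query 1: U[1] = R
Query 2: U[3] = R
Query 3: L[0] = R
Query 4: F[0] = O
Query 5: D[2] = Y
Query 6: F[2] = G

Answer: R R R O Y G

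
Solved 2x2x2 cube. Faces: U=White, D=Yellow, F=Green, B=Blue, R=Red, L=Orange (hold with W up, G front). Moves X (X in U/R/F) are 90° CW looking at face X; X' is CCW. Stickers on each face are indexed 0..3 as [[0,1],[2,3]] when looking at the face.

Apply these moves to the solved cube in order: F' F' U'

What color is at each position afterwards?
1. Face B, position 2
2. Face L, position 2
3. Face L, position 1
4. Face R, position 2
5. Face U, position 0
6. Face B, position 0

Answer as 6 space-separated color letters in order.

After move 1 (F'): F=GGGG U=WWRR R=YRYR D=OOYY L=OWOW
After move 2 (F'): F=GGGG U=WWYY R=OROR D=WWYY L=OROR
After move 3 (U'): U=WYWY F=ORGG R=GGOR B=ORBB L=BBOR
Query 1: B[2] = B
Query 2: L[2] = O
Query 3: L[1] = B
Query 4: R[2] = O
Query 5: U[0] = W
Query 6: B[0] = O

Answer: B O B O W O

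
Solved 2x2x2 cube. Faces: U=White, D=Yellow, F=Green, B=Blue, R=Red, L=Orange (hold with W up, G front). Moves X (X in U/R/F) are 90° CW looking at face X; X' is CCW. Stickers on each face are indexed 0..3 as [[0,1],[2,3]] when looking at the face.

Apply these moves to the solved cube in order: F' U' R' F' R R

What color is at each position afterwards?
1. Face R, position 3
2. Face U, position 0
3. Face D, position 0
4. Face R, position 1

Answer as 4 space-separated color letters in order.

Answer: W W B O

Derivation:
After move 1 (F'): F=GGGG U=WWRR R=YRYR D=OOYY L=OWOW
After move 2 (U'): U=WRWR F=OWGG R=GGYR B=YRBB L=BBOW
After move 3 (R'): R=GRGY U=WBWY F=ORGR D=OWYG B=YROB
After move 4 (F'): F=RROG U=WBGG R=WROY D=BWYG L=BYOW
After move 5 (R): R=OWYR U=WRGG F=RWOG D=BOYY B=GRBB
After move 6 (R): R=YORW U=WWGG F=ROOY D=BBYG B=GRRB
Query 1: R[3] = W
Query 2: U[0] = W
Query 3: D[0] = B
Query 4: R[1] = O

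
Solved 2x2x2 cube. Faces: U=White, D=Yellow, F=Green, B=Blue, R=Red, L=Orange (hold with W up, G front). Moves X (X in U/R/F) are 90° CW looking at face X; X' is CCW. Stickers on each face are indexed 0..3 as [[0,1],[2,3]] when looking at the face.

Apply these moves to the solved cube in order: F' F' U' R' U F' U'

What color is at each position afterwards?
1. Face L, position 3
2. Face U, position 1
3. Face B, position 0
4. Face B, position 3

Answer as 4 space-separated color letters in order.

After move 1 (F'): F=GGGG U=WWRR R=YRYR D=OOYY L=OWOW
After move 2 (F'): F=GGGG U=WWYY R=OROR D=WWYY L=OROR
After move 3 (U'): U=WYWY F=ORGG R=GGOR B=ORBB L=BBOR
After move 4 (R'): R=GRGO U=WBWO F=OYGY D=WRYG B=YRWB
After move 5 (U): U=WWOB F=GRGY R=YRGO B=BBWB L=OYOR
After move 6 (F'): F=RYGG U=WWYG R=RRWO D=YRYG L=OBOO
After move 7 (U'): U=WGWY F=OBGG R=RYWO B=RRWB L=BBOO
Query 1: L[3] = O
Query 2: U[1] = G
Query 3: B[0] = R
Query 4: B[3] = B

Answer: O G R B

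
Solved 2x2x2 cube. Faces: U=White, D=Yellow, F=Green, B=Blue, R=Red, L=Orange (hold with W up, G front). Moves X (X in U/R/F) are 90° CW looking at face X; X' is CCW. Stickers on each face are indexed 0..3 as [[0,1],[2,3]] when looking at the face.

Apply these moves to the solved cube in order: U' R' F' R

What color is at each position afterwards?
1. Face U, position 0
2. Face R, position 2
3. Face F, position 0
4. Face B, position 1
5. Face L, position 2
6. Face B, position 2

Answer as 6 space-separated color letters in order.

After move 1 (U'): U=WWWW F=OOGG R=GGRR B=RRBB L=BBOO
After move 2 (R'): R=GRGR U=WBWR F=OWGW D=YOYG B=YRYB
After move 3 (F'): F=WWOG U=WBGG R=ORYR D=BOYG L=BROW
After move 4 (R): R=YORR U=WWGG F=WOOG D=BYYY B=GRBB
Query 1: U[0] = W
Query 2: R[2] = R
Query 3: F[0] = W
Query 4: B[1] = R
Query 5: L[2] = O
Query 6: B[2] = B

Answer: W R W R O B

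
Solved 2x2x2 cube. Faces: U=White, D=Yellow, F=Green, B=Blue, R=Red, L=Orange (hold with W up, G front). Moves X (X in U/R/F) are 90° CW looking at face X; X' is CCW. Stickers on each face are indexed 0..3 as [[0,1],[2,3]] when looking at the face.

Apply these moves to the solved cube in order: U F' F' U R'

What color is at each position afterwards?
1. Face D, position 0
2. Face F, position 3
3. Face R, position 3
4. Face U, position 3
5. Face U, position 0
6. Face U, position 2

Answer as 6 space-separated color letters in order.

After move 1 (U): U=WWWW F=RRGG R=BBRR B=OOBB L=GGOO
After move 2 (F'): F=RGRG U=WWBR R=YBYR D=GOYY L=GWOW
After move 3 (F'): F=GGRR U=WWYY R=OBGR D=WWYY L=GROB
After move 4 (U): U=YWYW F=OBRR R=OOGR B=GRBB L=GGOB
After move 5 (R'): R=OROG U=YBYG F=OWRW D=WBYR B=YRWB
Query 1: D[0] = W
Query 2: F[3] = W
Query 3: R[3] = G
Query 4: U[3] = G
Query 5: U[0] = Y
Query 6: U[2] = Y

Answer: W W G G Y Y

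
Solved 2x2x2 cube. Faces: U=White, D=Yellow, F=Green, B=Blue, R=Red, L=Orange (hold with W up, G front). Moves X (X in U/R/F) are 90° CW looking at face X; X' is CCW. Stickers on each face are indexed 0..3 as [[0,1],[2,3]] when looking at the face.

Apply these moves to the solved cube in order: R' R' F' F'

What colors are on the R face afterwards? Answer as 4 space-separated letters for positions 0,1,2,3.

Answer: O R O R

Derivation:
After move 1 (R'): R=RRRR U=WBWB F=GWGW D=YGYG B=YBYB
After move 2 (R'): R=RRRR U=WYWY F=GBGB D=YWYW B=GBGB
After move 3 (F'): F=BBGG U=WYRR R=WRYR D=OOYW L=OYOW
After move 4 (F'): F=BGBG U=WYWY R=OROR D=YWYW L=OROR
Query: R face = OROR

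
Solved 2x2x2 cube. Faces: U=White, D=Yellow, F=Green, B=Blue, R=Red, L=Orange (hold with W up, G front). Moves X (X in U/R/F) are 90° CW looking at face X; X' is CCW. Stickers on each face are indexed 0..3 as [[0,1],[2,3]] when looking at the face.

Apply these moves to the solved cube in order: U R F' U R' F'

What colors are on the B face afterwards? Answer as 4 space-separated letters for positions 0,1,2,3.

After move 1 (U): U=WWWW F=RRGG R=BBRR B=OOBB L=GGOO
After move 2 (R): R=RBRB U=WRWG F=RYGY D=YBYO B=WOWB
After move 3 (F'): F=YYRG U=WRRR R=BBYB D=GOYO L=GGOW
After move 4 (U): U=RWRR F=BBRG R=WOYB B=GGWB L=YYOW
After move 5 (R'): R=OBWY U=RWRG F=BWRR D=GBYG B=OGOB
After move 6 (F'): F=WRBR U=RWOW R=BBGY D=YWYG L=YGOR
Query: B face = OGOB

Answer: O G O B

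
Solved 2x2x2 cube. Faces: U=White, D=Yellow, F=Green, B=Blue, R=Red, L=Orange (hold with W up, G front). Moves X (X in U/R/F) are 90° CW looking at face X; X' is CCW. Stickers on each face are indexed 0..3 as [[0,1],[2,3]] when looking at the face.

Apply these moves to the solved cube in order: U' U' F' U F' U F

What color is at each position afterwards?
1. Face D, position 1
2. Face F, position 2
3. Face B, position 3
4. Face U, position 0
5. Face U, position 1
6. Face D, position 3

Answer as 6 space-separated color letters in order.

Answer: R B B G O Y

Derivation:
After move 1 (U'): U=WWWW F=OOGG R=GGRR B=RRBB L=BBOO
After move 2 (U'): U=WWWW F=BBGG R=OORR B=GGBB L=RROO
After move 3 (F'): F=BGBG U=WWOR R=YOYR D=ROYY L=RWOW
After move 4 (U): U=OWRW F=YOBG R=GGYR B=RWBB L=BGOW
After move 5 (F'): F=OGYB U=OWGY R=OGRR D=GWYY L=BWOR
After move 6 (U): U=GOYW F=OGYB R=RWRR B=BWBB L=OGOR
After move 7 (F): F=YOBG U=GORG R=YWWR D=RRYY L=OGOW
Query 1: D[1] = R
Query 2: F[2] = B
Query 3: B[3] = B
Query 4: U[0] = G
Query 5: U[1] = O
Query 6: D[3] = Y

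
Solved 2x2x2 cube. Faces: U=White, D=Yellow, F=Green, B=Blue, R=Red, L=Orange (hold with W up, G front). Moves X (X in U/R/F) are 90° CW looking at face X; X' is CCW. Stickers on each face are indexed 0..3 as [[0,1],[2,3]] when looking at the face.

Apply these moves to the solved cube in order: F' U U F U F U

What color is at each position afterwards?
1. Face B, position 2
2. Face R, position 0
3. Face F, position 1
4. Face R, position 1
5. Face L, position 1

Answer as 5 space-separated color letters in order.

Answer: B Y G O W

Derivation:
After move 1 (F'): F=GGGG U=WWRR R=YRYR D=OOYY L=OWOW
After move 2 (U): U=RWRW F=YRGG R=BBYR B=OWBB L=GGOW
After move 3 (U): U=RRWW F=BBGG R=OWYR B=GGBB L=YROW
After move 4 (F): F=GBGB U=RRWR R=WWWR D=YOYY L=YOOO
After move 5 (U): U=WRRR F=WWGB R=GGWR B=YOBB L=GBOO
After move 6 (F): F=GWBW U=WROB R=RGRR D=WGYY L=GYOO
After move 7 (U): U=OWBR F=RGBW R=YORR B=GYBB L=GWOO
Query 1: B[2] = B
Query 2: R[0] = Y
Query 3: F[1] = G
Query 4: R[1] = O
Query 5: L[1] = W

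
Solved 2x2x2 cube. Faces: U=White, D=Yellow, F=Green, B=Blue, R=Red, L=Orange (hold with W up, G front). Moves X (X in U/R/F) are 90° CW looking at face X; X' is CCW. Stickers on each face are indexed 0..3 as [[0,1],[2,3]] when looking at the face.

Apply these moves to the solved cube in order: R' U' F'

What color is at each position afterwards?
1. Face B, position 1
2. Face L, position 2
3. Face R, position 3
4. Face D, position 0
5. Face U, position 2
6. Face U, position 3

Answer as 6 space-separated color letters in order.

After move 1 (R'): R=RRRR U=WBWB F=GWGW D=YGYG B=YBYB
After move 2 (U'): U=BBWW F=OOGW R=GWRR B=RRYB L=YBOO
After move 3 (F'): F=OWOG U=BBGR R=GWYR D=BOYG L=YWOW
Query 1: B[1] = R
Query 2: L[2] = O
Query 3: R[3] = R
Query 4: D[0] = B
Query 5: U[2] = G
Query 6: U[3] = R

Answer: R O R B G R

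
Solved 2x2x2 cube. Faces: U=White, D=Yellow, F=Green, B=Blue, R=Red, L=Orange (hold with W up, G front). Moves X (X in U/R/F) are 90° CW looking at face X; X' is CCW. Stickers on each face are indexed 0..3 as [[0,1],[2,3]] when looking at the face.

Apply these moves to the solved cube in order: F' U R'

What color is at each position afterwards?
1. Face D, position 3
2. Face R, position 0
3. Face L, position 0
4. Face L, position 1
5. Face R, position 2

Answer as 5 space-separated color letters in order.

After move 1 (F'): F=GGGG U=WWRR R=YRYR D=OOYY L=OWOW
After move 2 (U): U=RWRW F=YRGG R=BBYR B=OWBB L=GGOW
After move 3 (R'): R=BRBY U=RBRO F=YWGW D=ORYG B=YWOB
Query 1: D[3] = G
Query 2: R[0] = B
Query 3: L[0] = G
Query 4: L[1] = G
Query 5: R[2] = B

Answer: G B G G B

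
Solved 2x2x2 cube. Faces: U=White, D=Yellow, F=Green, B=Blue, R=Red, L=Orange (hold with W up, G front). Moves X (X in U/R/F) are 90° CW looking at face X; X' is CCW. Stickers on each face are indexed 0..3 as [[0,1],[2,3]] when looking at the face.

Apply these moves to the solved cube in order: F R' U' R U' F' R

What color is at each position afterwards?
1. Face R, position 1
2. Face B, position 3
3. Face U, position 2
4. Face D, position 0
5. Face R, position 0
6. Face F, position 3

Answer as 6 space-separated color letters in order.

Answer: R B O R R R

Derivation:
After move 1 (F): F=GGGG U=WWOO R=WRWR D=RRYY L=OYOY
After move 2 (R'): R=RRWW U=WBOB F=GWGO D=RGYG B=YBRB
After move 3 (U'): U=BBWO F=OYGO R=GWWW B=RRRB L=YBOY
After move 4 (R): R=WGWW U=BYWO F=OGGG D=RRYR B=ORBB
After move 5 (U'): U=YOBW F=YBGG R=OGWW B=WGBB L=OROY
After move 6 (F'): F=BGYG U=YOOW R=RGRW D=RYYR L=OWOB
After move 7 (R): R=RRWG U=YGOG F=BYYR D=RBYW B=WGOB
Query 1: R[1] = R
Query 2: B[3] = B
Query 3: U[2] = O
Query 4: D[0] = R
Query 5: R[0] = R
Query 6: F[3] = R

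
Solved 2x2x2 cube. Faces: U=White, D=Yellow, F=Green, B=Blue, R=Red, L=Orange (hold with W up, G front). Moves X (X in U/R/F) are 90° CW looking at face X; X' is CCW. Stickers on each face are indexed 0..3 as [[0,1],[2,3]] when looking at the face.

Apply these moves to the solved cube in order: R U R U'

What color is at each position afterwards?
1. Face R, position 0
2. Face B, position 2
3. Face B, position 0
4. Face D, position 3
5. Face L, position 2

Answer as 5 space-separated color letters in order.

After move 1 (R): R=RRRR U=WGWG F=GYGY D=YBYB B=WBWB
After move 2 (U): U=WWGG F=RRGY R=WBRR B=OOWB L=GYOO
After move 3 (R): R=RWRB U=WRGY F=RBGB D=YWYO B=GOWB
After move 4 (U'): U=RYWG F=GYGB R=RBRB B=RWWB L=GOOO
Query 1: R[0] = R
Query 2: B[2] = W
Query 3: B[0] = R
Query 4: D[3] = O
Query 5: L[2] = O

Answer: R W R O O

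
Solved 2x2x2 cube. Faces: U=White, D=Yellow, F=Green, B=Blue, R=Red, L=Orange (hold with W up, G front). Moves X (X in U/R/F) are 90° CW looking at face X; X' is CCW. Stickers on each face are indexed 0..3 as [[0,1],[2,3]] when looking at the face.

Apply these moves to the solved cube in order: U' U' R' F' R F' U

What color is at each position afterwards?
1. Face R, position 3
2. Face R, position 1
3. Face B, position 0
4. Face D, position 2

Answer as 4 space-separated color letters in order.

Answer: R G R Y

Derivation:
After move 1 (U'): U=WWWW F=OOGG R=GGRR B=RRBB L=BBOO
After move 2 (U'): U=WWWW F=BBGG R=OORR B=GGBB L=RROO
After move 3 (R'): R=OROR U=WBWG F=BWGW D=YBYG B=YGYB
After move 4 (F'): F=WWBG U=WBOO R=BRYR D=ROYG L=RGOW
After move 5 (R): R=YBRR U=WWOG F=WOBG D=RYYY B=OGBB
After move 6 (F'): F=OGWB U=WWYR R=YBRR D=GWYY L=RGOO
After move 7 (U): U=YWRW F=YBWB R=OGRR B=RGBB L=OGOO
Query 1: R[3] = R
Query 2: R[1] = G
Query 3: B[0] = R
Query 4: D[2] = Y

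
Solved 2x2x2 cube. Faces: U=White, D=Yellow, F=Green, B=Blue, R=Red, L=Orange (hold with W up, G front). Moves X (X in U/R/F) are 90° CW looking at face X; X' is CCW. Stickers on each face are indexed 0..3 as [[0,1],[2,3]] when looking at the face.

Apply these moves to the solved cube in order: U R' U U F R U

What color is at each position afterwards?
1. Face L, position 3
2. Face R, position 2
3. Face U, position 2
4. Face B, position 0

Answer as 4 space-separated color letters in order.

After move 1 (U): U=WWWW F=RRGG R=BBRR B=OOBB L=GGOO
After move 2 (R'): R=BRBR U=WBWO F=RWGW D=YRYG B=YOYB
After move 3 (U): U=WWOB F=BRGW R=YOBR B=GGYB L=RWOO
After move 4 (U): U=OWBW F=YOGW R=GGBR B=RWYB L=BROO
After move 5 (F): F=GYWO U=OWOR R=BGWR D=BGYG L=BYOR
After move 6 (R): R=WBRG U=OYOO F=GGWG D=BYYR B=RWWB
After move 7 (U): U=OOOY F=WBWG R=RWRG B=BYWB L=GGOR
Query 1: L[3] = R
Query 2: R[2] = R
Query 3: U[2] = O
Query 4: B[0] = B

Answer: R R O B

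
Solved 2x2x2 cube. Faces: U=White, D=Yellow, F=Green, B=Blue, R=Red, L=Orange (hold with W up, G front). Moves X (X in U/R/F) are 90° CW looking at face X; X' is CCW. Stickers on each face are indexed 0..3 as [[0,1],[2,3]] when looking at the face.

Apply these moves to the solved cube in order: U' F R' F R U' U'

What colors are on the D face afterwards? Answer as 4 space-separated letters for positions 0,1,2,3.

After move 1 (U'): U=WWWW F=OOGG R=GGRR B=RRBB L=BBOO
After move 2 (F): F=GOGO U=WWOB R=WGWR D=RGYY L=BYOY
After move 3 (R'): R=GRWW U=WBOR F=GWGB D=ROYO B=YRGB
After move 4 (F): F=GGBW U=WBYY R=ORRW D=WGYO L=BROO
After move 5 (R): R=ROWR U=WGYW F=GGBO D=WGYY B=YRBB
After move 6 (U'): U=GWWY F=BRBO R=GGWR B=ROBB L=YROO
After move 7 (U'): U=WYGW F=YRBO R=BRWR B=GGBB L=ROOO
Query: D face = WGYY

Answer: W G Y Y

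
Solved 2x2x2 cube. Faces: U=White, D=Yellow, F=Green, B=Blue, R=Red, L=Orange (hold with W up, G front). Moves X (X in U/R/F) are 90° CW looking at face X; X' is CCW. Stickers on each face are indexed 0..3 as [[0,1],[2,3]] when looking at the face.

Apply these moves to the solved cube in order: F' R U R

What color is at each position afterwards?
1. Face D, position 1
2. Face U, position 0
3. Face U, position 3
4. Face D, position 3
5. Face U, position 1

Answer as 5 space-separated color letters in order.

After move 1 (F'): F=GGGG U=WWRR R=YRYR D=OOYY L=OWOW
After move 2 (R): R=YYRR U=WGRG F=GOGY D=OBYB B=RBWB
After move 3 (U): U=RWGG F=YYGY R=RBRR B=OWWB L=GOOW
After move 4 (R): R=RRRB U=RYGY F=YBGB D=OWYO B=GWWB
Query 1: D[1] = W
Query 2: U[0] = R
Query 3: U[3] = Y
Query 4: D[3] = O
Query 5: U[1] = Y

Answer: W R Y O Y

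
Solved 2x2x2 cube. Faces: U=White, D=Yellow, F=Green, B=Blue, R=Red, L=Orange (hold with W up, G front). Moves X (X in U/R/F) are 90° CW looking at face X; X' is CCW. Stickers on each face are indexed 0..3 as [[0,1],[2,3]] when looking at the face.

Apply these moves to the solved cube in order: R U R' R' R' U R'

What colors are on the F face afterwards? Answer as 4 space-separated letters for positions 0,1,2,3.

After move 1 (R): R=RRRR U=WGWG F=GYGY D=YBYB B=WBWB
After move 2 (U): U=WWGG F=RRGY R=WBRR B=OOWB L=GYOO
After move 3 (R'): R=BRWR U=WWGO F=RWGG D=YRYY B=BOBB
After move 4 (R'): R=RRBW U=WBGB F=RWGO D=YWYG B=YORB
After move 5 (R'): R=RWRB U=WRGY F=RBGB D=YWYO B=GOWB
After move 6 (U): U=GWYR F=RWGB R=GORB B=GYWB L=RBOO
After move 7 (R'): R=OBGR U=GWYG F=RWGR D=YWYB B=OYWB
Query: F face = RWGR

Answer: R W G R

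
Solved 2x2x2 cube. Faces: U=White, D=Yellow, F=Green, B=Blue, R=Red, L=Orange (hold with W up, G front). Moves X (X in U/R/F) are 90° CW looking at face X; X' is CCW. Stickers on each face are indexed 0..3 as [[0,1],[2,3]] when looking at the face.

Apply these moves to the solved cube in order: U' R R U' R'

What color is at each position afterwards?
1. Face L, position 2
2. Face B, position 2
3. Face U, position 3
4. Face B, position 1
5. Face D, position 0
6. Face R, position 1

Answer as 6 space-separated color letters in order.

After move 1 (U'): U=WWWW F=OOGG R=GGRR B=RRBB L=BBOO
After move 2 (R): R=RGRG U=WOWG F=OYGY D=YBYR B=WRWB
After move 3 (R): R=RRGG U=WYWY F=OBGR D=YWYW B=GROB
After move 4 (U'): U=YYWW F=BBGR R=OBGG B=RROB L=GROO
After move 5 (R'): R=BGOG U=YOWR F=BYGW D=YBYR B=WRWB
Query 1: L[2] = O
Query 2: B[2] = W
Query 3: U[3] = R
Query 4: B[1] = R
Query 5: D[0] = Y
Query 6: R[1] = G

Answer: O W R R Y G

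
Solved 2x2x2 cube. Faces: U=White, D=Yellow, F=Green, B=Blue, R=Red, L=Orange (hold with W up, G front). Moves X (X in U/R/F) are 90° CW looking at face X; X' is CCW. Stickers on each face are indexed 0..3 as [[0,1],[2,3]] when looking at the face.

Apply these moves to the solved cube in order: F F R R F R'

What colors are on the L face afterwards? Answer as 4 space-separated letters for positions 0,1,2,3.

Answer: O W O W

Derivation:
After move 1 (F): F=GGGG U=WWOO R=WRWR D=RRYY L=OYOY
After move 2 (F): F=GGGG U=WWYY R=OROR D=WWYY L=OROR
After move 3 (R): R=OORR U=WGYG F=GWGY D=WBYB B=YBWB
After move 4 (R): R=RORO U=WWYY F=GBGB D=WWYY B=GBGB
After move 5 (F): F=GGBB U=WWRR R=YOYO D=RRYY L=OWOW
After move 6 (R'): R=OOYY U=WGRG F=GWBR D=RGYB B=YBRB
Query: L face = OWOW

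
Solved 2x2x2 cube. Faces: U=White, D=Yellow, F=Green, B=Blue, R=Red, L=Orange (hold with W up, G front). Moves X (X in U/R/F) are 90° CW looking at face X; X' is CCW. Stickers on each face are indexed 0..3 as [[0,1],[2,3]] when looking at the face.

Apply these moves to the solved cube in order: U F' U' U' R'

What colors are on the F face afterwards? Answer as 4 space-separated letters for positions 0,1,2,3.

Answer: O B R W

Derivation:
After move 1 (U): U=WWWW F=RRGG R=BBRR B=OOBB L=GGOO
After move 2 (F'): F=RGRG U=WWBR R=YBYR D=GOYY L=GWOW
After move 3 (U'): U=WRWB F=GWRG R=RGYR B=YBBB L=OOOW
After move 4 (U'): U=RBWW F=OORG R=GWYR B=RGBB L=YBOW
After move 5 (R'): R=WRGY U=RBWR F=OBRW D=GOYG B=YGOB
Query: F face = OBRW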